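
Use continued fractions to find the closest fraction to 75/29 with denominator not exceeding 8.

Expand x = 75/29 as a continued fraction with the Euclidean algorithm:
  75 = 2*29 + 17, so a_0 = 2.
  29 = 1*17 + 12, so a_1 = 1.
  17 = 1*12 + 5, so a_2 = 1.
  12 = 2*5 + 2, so a_3 = 2.
  5 = 2*2 + 1, so a_4 = 2.
  2 = 2*1 + 0, so a_5 = 2.
so x = [2; 1, 1, 2, 2, 2].
Convergents (p_i = a_i*p_{i-1} + p_{i-2}, q_i = a_i*q_{i-1} + q_{i-2} with p_{-2}=0, p_{-1}=1, q_{-2}=1, q_{-1}=0), until the denominator exceeds 8:
  i=0: a_0=2, p_0 = 2*1 + 0 = 2, q_0 = 2*0 + 1 = 1.
  i=1: a_1=1, p_1 = 1*2 + 1 = 3, q_1 = 1*1 + 0 = 1.
  i=2: a_2=1, p_2 = 1*3 + 2 = 5, q_2 = 1*1 + 1 = 2.
  i=3: a_3=2, p_3 = 2*5 + 3 = 13, q_3 = 2*2 + 1 = 5.
  i=4: a_4=2, p_4 = 2*13 + 5 = 31, q_4 = 2*5 + 2 = 12.
q_4 = 12 > 8, so the last convergent with denominator <= 8 is p_3/q_3 = 13/5.
The closest fraction with denominator <= 8 is either p_3/q_3 or the intermediate fraction (k*p_3 + p_2)/(k*q_3 + q_2) with the largest k >= 1 whose denominator stays <= 8; these approach x as k grows, and every other convergent or intermediate fraction in range is farther away.
Largest k: floor((8 - q_2)/q_3) = floor((8 - 2)/5) = 1.
That gives (1*13 + 5)/(1*5 + 2) = 18/7.
Compare the errors: |x - 13/5| = |75*5 - 13*29|/(29*5) = 2/145, and |x - 18/7| = |75*7 - 18*29|/(29*7) = 3/203.
Cross-multiplying, 2*203 = 406 < 435 = 3*145, so 2/145 is smaller: the convergent 13/5 is closer to x than 18/7.

13/5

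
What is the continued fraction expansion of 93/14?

Run the Euclidean algorithm on 93 and 14; the successive quotients are the partial quotients a_0, a_1, ... (each step inverts the fractional part left over by the previous one):
  93 = 6*14 + 9, so a_0 = 6.
  14 = 1*9 + 5, so a_1 = 1.
  9 = 1*5 + 4, so a_2 = 1.
  5 = 1*4 + 1, so a_3 = 1.
  4 = 4*1 + 0, so a_4 = 4.
The remainder reaches 0 after 5 divisions, so the expansion has 5 partial quotients, read off in order.

[6; 1, 1, 1, 4]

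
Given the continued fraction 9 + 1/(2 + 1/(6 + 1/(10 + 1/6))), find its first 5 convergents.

9/1, 19/2, 123/13, 1249/132, 7617/805

Using the convergent recurrence p_i = a_i*p_{i-1} + p_{i-2}, q_i = a_i*q_{i-1} + q_{i-2} with p_{-2}=0, p_{-1}=1, q_{-2}=1, q_{-1}=0:
  i=0: a_0=9, p_0 = 9*1 + 0 = 9, q_0 = 9*0 + 1 = 1.
  i=1: a_1=2, p_1 = 2*9 + 1 = 19, q_1 = 2*1 + 0 = 2.
  i=2: a_2=6, p_2 = 6*19 + 9 = 123, q_2 = 6*2 + 1 = 13.
  i=3: a_3=10, p_3 = 10*123 + 19 = 1249, q_3 = 10*13 + 2 = 132.
  i=4: a_4=6, p_4 = 6*1249 + 123 = 7617, q_4 = 6*132 + 13 = 805.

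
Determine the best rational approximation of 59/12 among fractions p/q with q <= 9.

44/9

Expand x = 59/12 as a continued fraction with the Euclidean algorithm:
  59 = 4*12 + 11, so a_0 = 4.
  12 = 1*11 + 1, so a_1 = 1.
  11 = 11*1 + 0, so a_2 = 11.
so x = [4; 1, 11].
Convergents (p_i = a_i*p_{i-1} + p_{i-2}, q_i = a_i*q_{i-1} + q_{i-2} with p_{-2}=0, p_{-1}=1, q_{-2}=1, q_{-1}=0), until the denominator exceeds 9:
  i=0: a_0=4, p_0 = 4*1 + 0 = 4, q_0 = 4*0 + 1 = 1.
  i=1: a_1=1, p_1 = 1*4 + 1 = 5, q_1 = 1*1 + 0 = 1.
  i=2: a_2=11, p_2 = 11*5 + 4 = 59, q_2 = 11*1 + 1 = 12.
q_2 = 12 > 9, so the last convergent with denominator <= 9 is p_1/q_1 = 5/1.
The closest fraction with denominator <= 9 is either p_1/q_1 or the intermediate fraction (k*p_1 + p_0)/(k*q_1 + q_0) with the largest k >= 1 whose denominator stays <= 9; these approach x as k grows, and every other convergent or intermediate fraction in range is farther away.
Largest k: floor((9 - q_0)/q_1) = floor((9 - 1)/1) = 8.
That gives (8*5 + 4)/(8*1 + 1) = 44/9.
Compare the errors: |x - 5/1| = |59*1 - 5*12|/(12*1) = 1/12, and |x - 44/9| = |59*9 - 44*12|/(12*9) = 3/108.
Cross-multiplying, 3*12 = 36 < 108 = 1*108, so 3/108 is smaller: the intermediate fraction 44/9 is closer to x than 5/1.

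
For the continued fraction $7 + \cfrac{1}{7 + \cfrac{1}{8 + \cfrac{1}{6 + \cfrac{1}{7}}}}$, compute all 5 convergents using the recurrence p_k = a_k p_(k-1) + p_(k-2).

Using the convergent recurrence p_i = a_i*p_{i-1} + p_{i-2}, q_i = a_i*q_{i-1} + q_{i-2} with p_{-2}=0, p_{-1}=1, q_{-2}=1, q_{-1}=0:
  i=0: a_0=7, p_0 = 7*1 + 0 = 7, q_0 = 7*0 + 1 = 1.
  i=1: a_1=7, p_1 = 7*7 + 1 = 50, q_1 = 7*1 + 0 = 7.
  i=2: a_2=8, p_2 = 8*50 + 7 = 407, q_2 = 8*7 + 1 = 57.
  i=3: a_3=6, p_3 = 6*407 + 50 = 2492, q_3 = 6*57 + 7 = 349.
  i=4: a_4=7, p_4 = 7*2492 + 407 = 17851, q_4 = 7*349 + 57 = 2500.

7/1, 50/7, 407/57, 2492/349, 17851/2500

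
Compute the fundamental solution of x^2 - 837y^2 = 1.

First expand sqrt(837) as a continued fraction. With x_i = (sqrt(837) + m_i)/d_i and (m_0, d_0) = (0, 1): a_0 = floor(sqrt(837)) = 28, since 28^2 = 784 <= 837 < 841 = 29^2.
Iterate m_{i+1} = d_i*a_i - m_i, d_{i+1} = (837 - m_{i+1}^2)/d_i, a_{i+1} = floor((a_0 + m_{i+1})/d_{i+1}):
  m_1 = 1*28 - 0 = 28, d_1 = (837 - 28^2)/1 = 53/1 = 53, a_1 = floor((28 + 28)/53) = 1.
  m_2 = 53*1 - 28 = 25, d_2 = (837 - 25^2)/53 = 212/53 = 4, a_2 = floor((28 + 25)/4) = 13.
  m_3 = 4*13 - 25 = 27, d_3 = (837 - 27^2)/4 = 108/4 = 27, a_3 = floor((28 + 27)/27) = 2.
  m_4 = 27*2 - 27 = 27, d_4 = (837 - 27^2)/27 = 108/27 = 4, a_4 = floor((28 + 27)/4) = 13.
  m_5 = 4*13 - 27 = 25, d_5 = (837 - 25^2)/4 = 212/4 = 53, a_5 = floor((28 + 25)/53) = 1.
  m_6 = 53*1 - 25 = 28, d_6 = (837 - 28^2)/53 = 53/53 = 1, a_6 = floor((28 + 28)/1) = 56.
  m_7 = 1*56 - 28 = 28, d_7 = (837 - 28^2)/1 = 53/1 = 53: (m_7, d_7) = (m_1, d_1) = (28, 53), so from here the quotients repeat a_1, ..., a_6; the period length is 6.
So sqrt(837) = [28; (1, 13, 2, 13, 1, 56)] with period length k = 6.
k is even, so the fundamental solution of x^2 - 837y^2 = 1 is (p_{k-1}, q_{k-1}) = (p_5, q_5); compute convergents through index 5.
Convergents (p_i = a_i*p_{i-1} + p_{i-2}, q_i = a_i*q_{i-1} + q_{i-2} with p_{-2}=0, p_{-1}=1, q_{-2}=1, q_{-1}=0):
  i=0: a_0=28, p_0 = 28*1 + 0 = 28, q_0 = 28*0 + 1 = 1.
  i=1: a_1=1, p_1 = 1*28 + 1 = 29, q_1 = 1*1 + 0 = 1.
  i=2: a_2=13, p_2 = 13*29 + 28 = 405, q_2 = 13*1 + 1 = 14.
  i=3: a_3=2, p_3 = 2*405 + 29 = 839, q_3 = 2*14 + 1 = 29.
  i=4: a_4=13, p_4 = 13*839 + 405 = 11312, q_4 = 13*29 + 14 = 391.
  i=5: a_5=1, p_5 = 1*11312 + 839 = 12151, q_5 = 1*391 + 29 = 420.
Check: 12151^2 - 837*420^2 = 147646801 - 147646800 = 1, so (x, y) = (12151, 420) solves the equation, and by the theorem it is the least positive solution.

(x, y) = (12151, 420)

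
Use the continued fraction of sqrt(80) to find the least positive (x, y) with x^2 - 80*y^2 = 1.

First expand sqrt(80) as a continued fraction. With x_i = (sqrt(80) + m_i)/d_i and (m_0, d_0) = (0, 1): a_0 = floor(sqrt(80)) = 8, since 8^2 = 64 <= 80 < 81 = 9^2.
Iterate m_{i+1} = d_i*a_i - m_i, d_{i+1} = (80 - m_{i+1}^2)/d_i, a_{i+1} = floor((a_0 + m_{i+1})/d_{i+1}):
  m_1 = 1*8 - 0 = 8, d_1 = (80 - 8^2)/1 = 16/1 = 16, a_1 = floor((8 + 8)/16) = 1.
  m_2 = 16*1 - 8 = 8, d_2 = (80 - 8^2)/16 = 16/16 = 1, a_2 = floor((8 + 8)/1) = 16.
  m_3 = 1*16 - 8 = 8, d_3 = (80 - 8^2)/1 = 16/1 = 16: (m_3, d_3) = (m_1, d_1) = (8, 16), so from here the quotients repeat a_1, a_2; the period length is 2.
So sqrt(80) = [8; (1, 16)] with period length k = 2.
k is even, so the fundamental solution of x^2 - 80y^2 = 1 is (p_{k-1}, q_{k-1}) = (p_1, q_1); compute convergents through index 1.
Convergents (p_i = a_i*p_{i-1} + p_{i-2}, q_i = a_i*q_{i-1} + q_{i-2} with p_{-2}=0, p_{-1}=1, q_{-2}=1, q_{-1}=0):
  i=0: a_0=8, p_0 = 8*1 + 0 = 8, q_0 = 8*0 + 1 = 1.
  i=1: a_1=1, p_1 = 1*8 + 1 = 9, q_1 = 1*1 + 0 = 1.
Check: 9^2 - 80*1^2 = 81 - 80 = 1, so (x, y) = (9, 1) solves the equation, and by the theorem it is the least positive solution.

(x, y) = (9, 1)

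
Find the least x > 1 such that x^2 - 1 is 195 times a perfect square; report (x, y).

(x, y) = (14, 1)

First expand sqrt(195) as a continued fraction. With x_i = (sqrt(195) + m_i)/d_i and (m_0, d_0) = (0, 1): a_0 = floor(sqrt(195)) = 13, since 13^2 = 169 <= 195 < 196 = 14^2.
Iterate m_{i+1} = d_i*a_i - m_i, d_{i+1} = (195 - m_{i+1}^2)/d_i, a_{i+1} = floor((a_0 + m_{i+1})/d_{i+1}):
  m_1 = 1*13 - 0 = 13, d_1 = (195 - 13^2)/1 = 26/1 = 26, a_1 = floor((13 + 13)/26) = 1.
  m_2 = 26*1 - 13 = 13, d_2 = (195 - 13^2)/26 = 26/26 = 1, a_2 = floor((13 + 13)/1) = 26.
  m_3 = 1*26 - 13 = 13, d_3 = (195 - 13^2)/1 = 26/1 = 26: (m_3, d_3) = (m_1, d_1) = (13, 26), so from here the quotients repeat a_1, a_2; the period length is 2.
So sqrt(195) = [13; (1, 26)] with period length k = 2.
k is even, so the fundamental solution of x^2 - 195y^2 = 1 is (p_{k-1}, q_{k-1}) = (p_1, q_1); compute convergents through index 1.
Convergents (p_i = a_i*p_{i-1} + p_{i-2}, q_i = a_i*q_{i-1} + q_{i-2} with p_{-2}=0, p_{-1}=1, q_{-2}=1, q_{-1}=0):
  i=0: a_0=13, p_0 = 13*1 + 0 = 13, q_0 = 13*0 + 1 = 1.
  i=1: a_1=1, p_1 = 1*13 + 1 = 14, q_1 = 1*1 + 0 = 1.
Check: 14^2 - 195*1^2 = 196 - 195 = 1, so (x, y) = (14, 1) solves the equation, and by the theorem it is the least positive solution.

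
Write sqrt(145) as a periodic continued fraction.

[12; (24)]

Write x_i = (sqrt(145) + m_i)/d_i with (m_0, d_0) = (0, 1). a_0 = floor(sqrt(145)) = 12, since 12^2 = 144 <= 145 < 169 = 13^2.
Iterate m_{i+1} = d_i*a_i - m_i, d_{i+1} = (145 - m_{i+1}^2)/d_i, a_{i+1} = floor((a_0 + m_{i+1})/d_{i+1}):
  m_1 = 1*12 - 0 = 12, d_1 = (145 - 12^2)/1 = 1/1 = 1, a_1 = floor((12 + 12)/1) = 24.
  m_2 = 1*24 - 12 = 12, d_2 = (145 - 12^2)/1 = 1/1 = 1: (m_2, d_2) = (m_1, d_1) = (12, 1), so from here the quotient a_1 repeats; the period length is 1.
Hence the expansion of sqrt(145) is a_0 = 12 followed by the repeating block 24 (period 1).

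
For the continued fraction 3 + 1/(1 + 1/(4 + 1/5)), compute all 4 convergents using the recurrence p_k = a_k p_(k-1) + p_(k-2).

Using the convergent recurrence p_i = a_i*p_{i-1} + p_{i-2}, q_i = a_i*q_{i-1} + q_{i-2} with p_{-2}=0, p_{-1}=1, q_{-2}=1, q_{-1}=0:
  i=0: a_0=3, p_0 = 3*1 + 0 = 3, q_0 = 3*0 + 1 = 1.
  i=1: a_1=1, p_1 = 1*3 + 1 = 4, q_1 = 1*1 + 0 = 1.
  i=2: a_2=4, p_2 = 4*4 + 3 = 19, q_2 = 4*1 + 1 = 5.
  i=3: a_3=5, p_3 = 5*19 + 4 = 99, q_3 = 5*5 + 1 = 26.

3/1, 4/1, 19/5, 99/26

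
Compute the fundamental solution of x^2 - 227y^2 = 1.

(x, y) = (226, 15)

First expand sqrt(227) as a continued fraction. With x_i = (sqrt(227) + m_i)/d_i and (m_0, d_0) = (0, 1): a_0 = floor(sqrt(227)) = 15, since 15^2 = 225 <= 227 < 256 = 16^2.
Iterate m_{i+1} = d_i*a_i - m_i, d_{i+1} = (227 - m_{i+1}^2)/d_i, a_{i+1} = floor((a_0 + m_{i+1})/d_{i+1}):
  m_1 = 1*15 - 0 = 15, d_1 = (227 - 15^2)/1 = 2/1 = 2, a_1 = floor((15 + 15)/2) = 15.
  m_2 = 2*15 - 15 = 15, d_2 = (227 - 15^2)/2 = 2/2 = 1, a_2 = floor((15 + 15)/1) = 30.
  m_3 = 1*30 - 15 = 15, d_3 = (227 - 15^2)/1 = 2/1 = 2: (m_3, d_3) = (m_1, d_1) = (15, 2), so from here the quotients repeat a_1, a_2; the period length is 2.
So sqrt(227) = [15; (15, 30)] with period length k = 2.
k is even, so the fundamental solution of x^2 - 227y^2 = 1 is (p_{k-1}, q_{k-1}) = (p_1, q_1); compute convergents through index 1.
Convergents (p_i = a_i*p_{i-1} + p_{i-2}, q_i = a_i*q_{i-1} + q_{i-2} with p_{-2}=0, p_{-1}=1, q_{-2}=1, q_{-1}=0):
  i=0: a_0=15, p_0 = 15*1 + 0 = 15, q_0 = 15*0 + 1 = 1.
  i=1: a_1=15, p_1 = 15*15 + 1 = 226, q_1 = 15*1 + 0 = 15.
Check: 226^2 - 227*15^2 = 51076 - 51075 = 1, so (x, y) = (226, 15) solves the equation, and by the theorem it is the least positive solution.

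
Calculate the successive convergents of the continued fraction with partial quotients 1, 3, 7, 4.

1/1, 4/3, 29/22, 120/91

Using the convergent recurrence p_i = a_i*p_{i-1} + p_{i-2}, q_i = a_i*q_{i-1} + q_{i-2} with p_{-2}=0, p_{-1}=1, q_{-2}=1, q_{-1}=0:
  i=0: a_0=1, p_0 = 1*1 + 0 = 1, q_0 = 1*0 + 1 = 1.
  i=1: a_1=3, p_1 = 3*1 + 1 = 4, q_1 = 3*1 + 0 = 3.
  i=2: a_2=7, p_2 = 7*4 + 1 = 29, q_2 = 7*3 + 1 = 22.
  i=3: a_3=4, p_3 = 4*29 + 4 = 120, q_3 = 4*22 + 3 = 91.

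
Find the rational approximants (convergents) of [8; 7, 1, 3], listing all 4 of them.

8/1, 57/7, 65/8, 252/31

Using the convergent recurrence p_i = a_i*p_{i-1} + p_{i-2}, q_i = a_i*q_{i-1} + q_{i-2} with p_{-2}=0, p_{-1}=1, q_{-2}=1, q_{-1}=0:
  i=0: a_0=8, p_0 = 8*1 + 0 = 8, q_0 = 8*0 + 1 = 1.
  i=1: a_1=7, p_1 = 7*8 + 1 = 57, q_1 = 7*1 + 0 = 7.
  i=2: a_2=1, p_2 = 1*57 + 8 = 65, q_2 = 1*7 + 1 = 8.
  i=3: a_3=3, p_3 = 3*65 + 57 = 252, q_3 = 3*8 + 7 = 31.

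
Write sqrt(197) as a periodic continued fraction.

[14; (28)]

Write x_i = (sqrt(197) + m_i)/d_i with (m_0, d_0) = (0, 1). a_0 = floor(sqrt(197)) = 14, since 14^2 = 196 <= 197 < 225 = 15^2.
Iterate m_{i+1} = d_i*a_i - m_i, d_{i+1} = (197 - m_{i+1}^2)/d_i, a_{i+1} = floor((a_0 + m_{i+1})/d_{i+1}):
  m_1 = 1*14 - 0 = 14, d_1 = (197 - 14^2)/1 = 1/1 = 1, a_1 = floor((14 + 14)/1) = 28.
  m_2 = 1*28 - 14 = 14, d_2 = (197 - 14^2)/1 = 1/1 = 1: (m_2, d_2) = (m_1, d_1) = (14, 1), so from here the quotient a_1 repeats; the period length is 1.
Hence the expansion of sqrt(197) is a_0 = 14 followed by the repeating block 28 (period 1).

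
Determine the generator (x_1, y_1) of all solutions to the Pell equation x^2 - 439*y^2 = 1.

(x, y) = (440, 21)

First expand sqrt(439) as a continued fraction. With x_i = (sqrt(439) + m_i)/d_i and (m_0, d_0) = (0, 1): a_0 = floor(sqrt(439)) = 20, since 20^2 = 400 <= 439 < 441 = 21^2.
Iterate m_{i+1} = d_i*a_i - m_i, d_{i+1} = (439 - m_{i+1}^2)/d_i, a_{i+1} = floor((a_0 + m_{i+1})/d_{i+1}):
  m_1 = 1*20 - 0 = 20, d_1 = (439 - 20^2)/1 = 39/1 = 39, a_1 = floor((20 + 20)/39) = 1.
  m_2 = 39*1 - 20 = 19, d_2 = (439 - 19^2)/39 = 78/39 = 2, a_2 = floor((20 + 19)/2) = 19.
  m_3 = 2*19 - 19 = 19, d_3 = (439 - 19^2)/2 = 78/2 = 39, a_3 = floor((20 + 19)/39) = 1.
  m_4 = 39*1 - 19 = 20, d_4 = (439 - 20^2)/39 = 39/39 = 1, a_4 = floor((20 + 20)/1) = 40.
  m_5 = 1*40 - 20 = 20, d_5 = (439 - 20^2)/1 = 39/1 = 39: (m_5, d_5) = (m_1, d_1) = (20, 39), so from here the quotients repeat a_1, ..., a_4; the period length is 4.
So sqrt(439) = [20; (1, 19, 1, 40)] with period length k = 4.
k is even, so the fundamental solution of x^2 - 439y^2 = 1 is (p_{k-1}, q_{k-1}) = (p_3, q_3); compute convergents through index 3.
Convergents (p_i = a_i*p_{i-1} + p_{i-2}, q_i = a_i*q_{i-1} + q_{i-2} with p_{-2}=0, p_{-1}=1, q_{-2}=1, q_{-1}=0):
  i=0: a_0=20, p_0 = 20*1 + 0 = 20, q_0 = 20*0 + 1 = 1.
  i=1: a_1=1, p_1 = 1*20 + 1 = 21, q_1 = 1*1 + 0 = 1.
  i=2: a_2=19, p_2 = 19*21 + 20 = 419, q_2 = 19*1 + 1 = 20.
  i=3: a_3=1, p_3 = 1*419 + 21 = 440, q_3 = 1*20 + 1 = 21.
Check: 440^2 - 439*21^2 = 193600 - 193599 = 1, so (x, y) = (440, 21) solves the equation, and by the theorem it is the least positive solution.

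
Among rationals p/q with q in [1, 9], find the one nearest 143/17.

Expand x = 143/17 as a continued fraction with the Euclidean algorithm:
  143 = 8*17 + 7, so a_0 = 8.
  17 = 2*7 + 3, so a_1 = 2.
  7 = 2*3 + 1, so a_2 = 2.
  3 = 3*1 + 0, so a_3 = 3.
so x = [8; 2, 2, 3].
Convergents (p_i = a_i*p_{i-1} + p_{i-2}, q_i = a_i*q_{i-1} + q_{i-2} with p_{-2}=0, p_{-1}=1, q_{-2}=1, q_{-1}=0), until the denominator exceeds 9:
  i=0: a_0=8, p_0 = 8*1 + 0 = 8, q_0 = 8*0 + 1 = 1.
  i=1: a_1=2, p_1 = 2*8 + 1 = 17, q_1 = 2*1 + 0 = 2.
  i=2: a_2=2, p_2 = 2*17 + 8 = 42, q_2 = 2*2 + 1 = 5.
  i=3: a_3=3, p_3 = 3*42 + 17 = 143, q_3 = 3*5 + 2 = 17.
q_3 = 17 > 9, so the last convergent with denominator <= 9 is p_2/q_2 = 42/5.
The closest fraction with denominator <= 9 is either p_2/q_2 or the intermediate fraction (k*p_2 + p_1)/(k*q_2 + q_1) with the largest k >= 1 whose denominator stays <= 9; these approach x as k grows, and every other convergent or intermediate fraction in range is farther away.
Largest k: floor((9 - q_1)/q_2) = floor((9 - 2)/5) = 1.
That gives (1*42 + 17)/(1*5 + 2) = 59/7.
Compare the errors: |x - 42/5| = |143*5 - 42*17|/(17*5) = 1/85, and |x - 59/7| = |143*7 - 59*17|/(17*7) = 2/119.
Cross-multiplying, 1*119 = 119 < 170 = 2*85, so 1/85 is smaller: the convergent 42/5 is closer to x than 59/7.

42/5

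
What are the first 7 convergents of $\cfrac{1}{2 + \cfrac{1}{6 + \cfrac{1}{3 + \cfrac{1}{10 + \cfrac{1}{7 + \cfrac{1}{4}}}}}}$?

0/1, 1/2, 6/13, 19/41, 196/423, 1391/3002, 5760/12431

Using the convergent recurrence p_i = a_i*p_{i-1} + p_{i-2}, q_i = a_i*q_{i-1} + q_{i-2} with p_{-2}=0, p_{-1}=1, q_{-2}=1, q_{-1}=0:
  i=0: a_0=0, p_0 = 0*1 + 0 = 0, q_0 = 0*0 + 1 = 1.
  i=1: a_1=2, p_1 = 2*0 + 1 = 1, q_1 = 2*1 + 0 = 2.
  i=2: a_2=6, p_2 = 6*1 + 0 = 6, q_2 = 6*2 + 1 = 13.
  i=3: a_3=3, p_3 = 3*6 + 1 = 19, q_3 = 3*13 + 2 = 41.
  i=4: a_4=10, p_4 = 10*19 + 6 = 196, q_4 = 10*41 + 13 = 423.
  i=5: a_5=7, p_5 = 7*196 + 19 = 1391, q_5 = 7*423 + 41 = 3002.
  i=6: a_6=4, p_6 = 4*1391 + 196 = 5760, q_6 = 4*3002 + 423 = 12431.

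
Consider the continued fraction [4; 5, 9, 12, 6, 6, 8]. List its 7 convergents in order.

4/1, 21/5, 193/46, 2337/557, 14215/3388, 87627/20885, 715231/170468

Using the convergent recurrence p_i = a_i*p_{i-1} + p_{i-2}, q_i = a_i*q_{i-1} + q_{i-2} with p_{-2}=0, p_{-1}=1, q_{-2}=1, q_{-1}=0:
  i=0: a_0=4, p_0 = 4*1 + 0 = 4, q_0 = 4*0 + 1 = 1.
  i=1: a_1=5, p_1 = 5*4 + 1 = 21, q_1 = 5*1 + 0 = 5.
  i=2: a_2=9, p_2 = 9*21 + 4 = 193, q_2 = 9*5 + 1 = 46.
  i=3: a_3=12, p_3 = 12*193 + 21 = 2337, q_3 = 12*46 + 5 = 557.
  i=4: a_4=6, p_4 = 6*2337 + 193 = 14215, q_4 = 6*557 + 46 = 3388.
  i=5: a_5=6, p_5 = 6*14215 + 2337 = 87627, q_5 = 6*3388 + 557 = 20885.
  i=6: a_6=8, p_6 = 8*87627 + 14215 = 715231, q_6 = 8*20885 + 3388 = 170468.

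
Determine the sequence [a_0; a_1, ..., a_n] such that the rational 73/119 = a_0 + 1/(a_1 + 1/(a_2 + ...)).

Run the Euclidean algorithm on 73 and 119; the successive quotients are the partial quotients a_0, a_1, ... (each step inverts the fractional part left over by the previous one):
  73 = 0*119 + 73, so a_0 = 0.
  119 = 1*73 + 46, so a_1 = 1.
  73 = 1*46 + 27, so a_2 = 1.
  46 = 1*27 + 19, so a_3 = 1.
  27 = 1*19 + 8, so a_4 = 1.
  19 = 2*8 + 3, so a_5 = 2.
  8 = 2*3 + 2, so a_6 = 2.
  3 = 1*2 + 1, so a_7 = 1.
  2 = 2*1 + 0, so a_8 = 2.
The remainder reaches 0 after 9 divisions, so the expansion has 9 partial quotients, read off in order.

[0; 1, 1, 1, 1, 2, 2, 1, 2]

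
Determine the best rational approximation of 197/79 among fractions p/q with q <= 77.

192/77

Expand x = 197/79 as a continued fraction with the Euclidean algorithm:
  197 = 2*79 + 39, so a_0 = 2.
  79 = 2*39 + 1, so a_1 = 2.
  39 = 39*1 + 0, so a_2 = 39.
so x = [2; 2, 39].
Convergents (p_i = a_i*p_{i-1} + p_{i-2}, q_i = a_i*q_{i-1} + q_{i-2} with p_{-2}=0, p_{-1}=1, q_{-2}=1, q_{-1}=0), until the denominator exceeds 77:
  i=0: a_0=2, p_0 = 2*1 + 0 = 2, q_0 = 2*0 + 1 = 1.
  i=1: a_1=2, p_1 = 2*2 + 1 = 5, q_1 = 2*1 + 0 = 2.
  i=2: a_2=39, p_2 = 39*5 + 2 = 197, q_2 = 39*2 + 1 = 79.
q_2 = 79 > 77, so the last convergent with denominator <= 77 is p_1/q_1 = 5/2.
The closest fraction with denominator <= 77 is either p_1/q_1 or the intermediate fraction (k*p_1 + p_0)/(k*q_1 + q_0) with the largest k >= 1 whose denominator stays <= 77; these approach x as k grows, and every other convergent or intermediate fraction in range is farther away.
Largest k: floor((77 - q_0)/q_1) = floor((77 - 1)/2) = 38.
That gives (38*5 + 2)/(38*2 + 1) = 192/77.
Compare the errors: |x - 5/2| = |197*2 - 5*79|/(79*2) = 1/158, and |x - 192/77| = |197*77 - 192*79|/(79*77) = 1/6083.
Cross-multiplying, 1*158 = 158 < 6083 = 1*6083, so 1/6083 is smaller: the intermediate fraction 192/77 is closer to x than 5/2.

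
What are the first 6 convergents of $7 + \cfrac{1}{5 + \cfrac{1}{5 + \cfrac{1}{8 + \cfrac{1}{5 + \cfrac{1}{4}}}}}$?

Using the convergent recurrence p_i = a_i*p_{i-1} + p_{i-2}, q_i = a_i*q_{i-1} + q_{i-2} with p_{-2}=0, p_{-1}=1, q_{-2}=1, q_{-1}=0:
  i=0: a_0=7, p_0 = 7*1 + 0 = 7, q_0 = 7*0 + 1 = 1.
  i=1: a_1=5, p_1 = 5*7 + 1 = 36, q_1 = 5*1 + 0 = 5.
  i=2: a_2=5, p_2 = 5*36 + 7 = 187, q_2 = 5*5 + 1 = 26.
  i=3: a_3=8, p_3 = 8*187 + 36 = 1532, q_3 = 8*26 + 5 = 213.
  i=4: a_4=5, p_4 = 5*1532 + 187 = 7847, q_4 = 5*213 + 26 = 1091.
  i=5: a_5=4, p_5 = 4*7847 + 1532 = 32920, q_5 = 4*1091 + 213 = 4577.

7/1, 36/5, 187/26, 1532/213, 7847/1091, 32920/4577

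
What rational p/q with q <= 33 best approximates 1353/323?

67/16

Expand x = 1353/323 as a continued fraction with the Euclidean algorithm:
  1353 = 4*323 + 61, so a_0 = 4.
  323 = 5*61 + 18, so a_1 = 5.
  61 = 3*18 + 7, so a_2 = 3.
  18 = 2*7 + 4, so a_3 = 2.
  7 = 1*4 + 3, so a_4 = 1.
  4 = 1*3 + 1, so a_5 = 1.
  3 = 3*1 + 0, so a_6 = 3.
so x = [4; 5, 3, 2, 1, 1, 3].
Convergents (p_i = a_i*p_{i-1} + p_{i-2}, q_i = a_i*q_{i-1} + q_{i-2} with p_{-2}=0, p_{-1}=1, q_{-2}=1, q_{-1}=0), until the denominator exceeds 33:
  i=0: a_0=4, p_0 = 4*1 + 0 = 4, q_0 = 4*0 + 1 = 1.
  i=1: a_1=5, p_1 = 5*4 + 1 = 21, q_1 = 5*1 + 0 = 5.
  i=2: a_2=3, p_2 = 3*21 + 4 = 67, q_2 = 3*5 + 1 = 16.
  i=3: a_3=2, p_3 = 2*67 + 21 = 155, q_3 = 2*16 + 5 = 37.
q_3 = 37 > 33, so the last convergent with denominator <= 33 is p_2/q_2 = 67/16.
The closest fraction with denominator <= 33 is either p_2/q_2 or the intermediate fraction (k*p_2 + p_1)/(k*q_2 + q_1) with the largest k >= 1 whose denominator stays <= 33; these approach x as k grows, and every other convergent or intermediate fraction in range is farther away.
Largest k: floor((33 - q_1)/q_2) = floor((33 - 5)/16) = 1.
That gives (1*67 + 21)/(1*16 + 5) = 88/21.
Compare the errors: |x - 67/16| = |1353*16 - 67*323|/(323*16) = 7/5168, and |x - 88/21| = |1353*21 - 88*323|/(323*21) = 11/6783.
Cross-multiplying, 7*6783 = 47481 < 56848 = 11*5168, so 7/5168 is smaller: the convergent 67/16 is closer to x than 88/21.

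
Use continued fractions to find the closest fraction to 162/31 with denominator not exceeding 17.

Expand x = 162/31 as a continued fraction with the Euclidean algorithm:
  162 = 5*31 + 7, so a_0 = 5.
  31 = 4*7 + 3, so a_1 = 4.
  7 = 2*3 + 1, so a_2 = 2.
  3 = 3*1 + 0, so a_3 = 3.
so x = [5; 4, 2, 3].
Convergents (p_i = a_i*p_{i-1} + p_{i-2}, q_i = a_i*q_{i-1} + q_{i-2} with p_{-2}=0, p_{-1}=1, q_{-2}=1, q_{-1}=0), until the denominator exceeds 17:
  i=0: a_0=5, p_0 = 5*1 + 0 = 5, q_0 = 5*0 + 1 = 1.
  i=1: a_1=4, p_1 = 4*5 + 1 = 21, q_1 = 4*1 + 0 = 4.
  i=2: a_2=2, p_2 = 2*21 + 5 = 47, q_2 = 2*4 + 1 = 9.
  i=3: a_3=3, p_3 = 3*47 + 21 = 162, q_3 = 3*9 + 4 = 31.
q_3 = 31 > 17, so the last convergent with denominator <= 17 is p_2/q_2 = 47/9.
The closest fraction with denominator <= 17 is either p_2/q_2 or the intermediate fraction (k*p_2 + p_1)/(k*q_2 + q_1) with the largest k >= 1 whose denominator stays <= 17; these approach x as k grows, and every other convergent or intermediate fraction in range is farther away.
Largest k: floor((17 - q_1)/q_2) = floor((17 - 4)/9) = 1.
That gives (1*47 + 21)/(1*9 + 4) = 68/13.
Compare the errors: |x - 47/9| = |162*9 - 47*31|/(31*9) = 1/279, and |x - 68/13| = |162*13 - 68*31|/(31*13) = 2/403.
Cross-multiplying, 1*403 = 403 < 558 = 2*279, so 1/279 is smaller: the convergent 47/9 is closer to x than 68/13.

47/9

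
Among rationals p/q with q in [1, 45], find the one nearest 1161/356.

75/23

Expand x = 1161/356 as a continued fraction with the Euclidean algorithm:
  1161 = 3*356 + 93, so a_0 = 3.
  356 = 3*93 + 77, so a_1 = 3.
  93 = 1*77 + 16, so a_2 = 1.
  77 = 4*16 + 13, so a_3 = 4.
  16 = 1*13 + 3, so a_4 = 1.
  13 = 4*3 + 1, so a_5 = 4.
  3 = 3*1 + 0, so a_6 = 3.
so x = [3; 3, 1, 4, 1, 4, 3].
Convergents (p_i = a_i*p_{i-1} + p_{i-2}, q_i = a_i*q_{i-1} + q_{i-2} with p_{-2}=0, p_{-1}=1, q_{-2}=1, q_{-1}=0), until the denominator exceeds 45:
  i=0: a_0=3, p_0 = 3*1 + 0 = 3, q_0 = 3*0 + 1 = 1.
  i=1: a_1=3, p_1 = 3*3 + 1 = 10, q_1 = 3*1 + 0 = 3.
  i=2: a_2=1, p_2 = 1*10 + 3 = 13, q_2 = 1*3 + 1 = 4.
  i=3: a_3=4, p_3 = 4*13 + 10 = 62, q_3 = 4*4 + 3 = 19.
  i=4: a_4=1, p_4 = 1*62 + 13 = 75, q_4 = 1*19 + 4 = 23.
  i=5: a_5=4, p_5 = 4*75 + 62 = 362, q_5 = 4*23 + 19 = 111.
q_5 = 111 > 45, so the last convergent with denominator <= 45 is p_4/q_4 = 75/23.
The closest fraction with denominator <= 45 is either p_4/q_4 or the intermediate fraction (k*p_4 + p_3)/(k*q_4 + q_3) with the largest k >= 1 whose denominator stays <= 45; these approach x as k grows, and every other convergent or intermediate fraction in range is farther away.
Largest k: floor((45 - q_3)/q_4) = floor((45 - 19)/23) = 1.
That gives (1*75 + 62)/(1*23 + 19) = 137/42.
Compare the errors: |x - 75/23| = |1161*23 - 75*356|/(356*23) = 3/8188, and |x - 137/42| = |1161*42 - 137*356|/(356*42) = 10/14952.
Cross-multiplying, 3*14952 = 44856 < 81880 = 10*8188, so 3/8188 is smaller: the convergent 75/23 is closer to x than 137/42.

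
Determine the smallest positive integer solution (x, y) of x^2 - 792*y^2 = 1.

First expand sqrt(792) as a continued fraction. With x_i = (sqrt(792) + m_i)/d_i and (m_0, d_0) = (0, 1): a_0 = floor(sqrt(792)) = 28, since 28^2 = 784 <= 792 < 841 = 29^2.
Iterate m_{i+1} = d_i*a_i - m_i, d_{i+1} = (792 - m_{i+1}^2)/d_i, a_{i+1} = floor((a_0 + m_{i+1})/d_{i+1}):
  m_1 = 1*28 - 0 = 28, d_1 = (792 - 28^2)/1 = 8/1 = 8, a_1 = floor((28 + 28)/8) = 7.
  m_2 = 8*7 - 28 = 28, d_2 = (792 - 28^2)/8 = 8/8 = 1, a_2 = floor((28 + 28)/1) = 56.
  m_3 = 1*56 - 28 = 28, d_3 = (792 - 28^2)/1 = 8/1 = 8: (m_3, d_3) = (m_1, d_1) = (28, 8), so from here the quotients repeat a_1, a_2; the period length is 2.
So sqrt(792) = [28; (7, 56)] with period length k = 2.
k is even, so the fundamental solution of x^2 - 792y^2 = 1 is (p_{k-1}, q_{k-1}) = (p_1, q_1); compute convergents through index 1.
Convergents (p_i = a_i*p_{i-1} + p_{i-2}, q_i = a_i*q_{i-1} + q_{i-2} with p_{-2}=0, p_{-1}=1, q_{-2}=1, q_{-1}=0):
  i=0: a_0=28, p_0 = 28*1 + 0 = 28, q_0 = 28*0 + 1 = 1.
  i=1: a_1=7, p_1 = 7*28 + 1 = 197, q_1 = 7*1 + 0 = 7.
Check: 197^2 - 792*7^2 = 38809 - 38808 = 1, so (x, y) = (197, 7) solves the equation, and by the theorem it is the least positive solution.

(x, y) = (197, 7)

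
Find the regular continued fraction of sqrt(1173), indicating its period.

Write x_i = (sqrt(1173) + m_i)/d_i with (m_0, d_0) = (0, 1). a_0 = floor(sqrt(1173)) = 34, since 34^2 = 1156 <= 1173 < 1225 = 35^2.
Iterate m_{i+1} = d_i*a_i - m_i, d_{i+1} = (1173 - m_{i+1}^2)/d_i, a_{i+1} = floor((a_0 + m_{i+1})/d_{i+1}):
  m_1 = 1*34 - 0 = 34, d_1 = (1173 - 34^2)/1 = 17/1 = 17, a_1 = floor((34 + 34)/17) = 4.
  m_2 = 17*4 - 34 = 34, d_2 = (1173 - 34^2)/17 = 17/17 = 1, a_2 = floor((34 + 34)/1) = 68.
  m_3 = 1*68 - 34 = 34, d_3 = (1173 - 34^2)/1 = 17/1 = 17: (m_3, d_3) = (m_1, d_1) = (34, 17), so from here the quotients repeat a_1, a_2; the period length is 2.
Hence the expansion of sqrt(1173) is a_0 = 34 followed by the repeating block 4, 68 (period 2).

[34; (4, 68)]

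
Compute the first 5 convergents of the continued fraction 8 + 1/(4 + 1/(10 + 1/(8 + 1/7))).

8/1, 33/4, 338/41, 2737/332, 19497/2365

Using the convergent recurrence p_i = a_i*p_{i-1} + p_{i-2}, q_i = a_i*q_{i-1} + q_{i-2} with p_{-2}=0, p_{-1}=1, q_{-2}=1, q_{-1}=0:
  i=0: a_0=8, p_0 = 8*1 + 0 = 8, q_0 = 8*0 + 1 = 1.
  i=1: a_1=4, p_1 = 4*8 + 1 = 33, q_1 = 4*1 + 0 = 4.
  i=2: a_2=10, p_2 = 10*33 + 8 = 338, q_2 = 10*4 + 1 = 41.
  i=3: a_3=8, p_3 = 8*338 + 33 = 2737, q_3 = 8*41 + 4 = 332.
  i=4: a_4=7, p_4 = 7*2737 + 338 = 19497, q_4 = 7*332 + 41 = 2365.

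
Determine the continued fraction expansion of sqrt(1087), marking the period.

[32; (1, 31, 1, 64)]

Write x_i = (sqrt(1087) + m_i)/d_i with (m_0, d_0) = (0, 1). a_0 = floor(sqrt(1087)) = 32, since 32^2 = 1024 <= 1087 < 1089 = 33^2.
Iterate m_{i+1} = d_i*a_i - m_i, d_{i+1} = (1087 - m_{i+1}^2)/d_i, a_{i+1} = floor((a_0 + m_{i+1})/d_{i+1}):
  m_1 = 1*32 - 0 = 32, d_1 = (1087 - 32^2)/1 = 63/1 = 63, a_1 = floor((32 + 32)/63) = 1.
  m_2 = 63*1 - 32 = 31, d_2 = (1087 - 31^2)/63 = 126/63 = 2, a_2 = floor((32 + 31)/2) = 31.
  m_3 = 2*31 - 31 = 31, d_3 = (1087 - 31^2)/2 = 126/2 = 63, a_3 = floor((32 + 31)/63) = 1.
  m_4 = 63*1 - 31 = 32, d_4 = (1087 - 32^2)/63 = 63/63 = 1, a_4 = floor((32 + 32)/1) = 64.
  m_5 = 1*64 - 32 = 32, d_5 = (1087 - 32^2)/1 = 63/1 = 63: (m_5, d_5) = (m_1, d_1) = (32, 63), so from here the quotients repeat a_1, ..., a_4; the period length is 4.
Hence the expansion of sqrt(1087) is a_0 = 32 followed by the repeating block 1, 31, 1, 64 (period 4).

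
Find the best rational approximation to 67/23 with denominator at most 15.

35/12

Expand x = 67/23 as a continued fraction with the Euclidean algorithm:
  67 = 2*23 + 21, so a_0 = 2.
  23 = 1*21 + 2, so a_1 = 1.
  21 = 10*2 + 1, so a_2 = 10.
  2 = 2*1 + 0, so a_3 = 2.
so x = [2; 1, 10, 2].
Convergents (p_i = a_i*p_{i-1} + p_{i-2}, q_i = a_i*q_{i-1} + q_{i-2} with p_{-2}=0, p_{-1}=1, q_{-2}=1, q_{-1}=0), until the denominator exceeds 15:
  i=0: a_0=2, p_0 = 2*1 + 0 = 2, q_0 = 2*0 + 1 = 1.
  i=1: a_1=1, p_1 = 1*2 + 1 = 3, q_1 = 1*1 + 0 = 1.
  i=2: a_2=10, p_2 = 10*3 + 2 = 32, q_2 = 10*1 + 1 = 11.
  i=3: a_3=2, p_3 = 2*32 + 3 = 67, q_3 = 2*11 + 1 = 23.
q_3 = 23 > 15, so the last convergent with denominator <= 15 is p_2/q_2 = 32/11.
The closest fraction with denominator <= 15 is either p_2/q_2 or the intermediate fraction (k*p_2 + p_1)/(k*q_2 + q_1) with the largest k >= 1 whose denominator stays <= 15; these approach x as k grows, and every other convergent or intermediate fraction in range is farther away.
Largest k: floor((15 - q_1)/q_2) = floor((15 - 1)/11) = 1.
That gives (1*32 + 3)/(1*11 + 1) = 35/12.
Compare the errors: |x - 32/11| = |67*11 - 32*23|/(23*11) = 1/253, and |x - 35/12| = |67*12 - 35*23|/(23*12) = 1/276.
Cross-multiplying, 1*253 = 253 < 276 = 1*276, so 1/276 is smaller: the intermediate fraction 35/12 is closer to x than 32/11.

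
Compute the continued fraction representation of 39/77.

[0; 1, 1, 38]

Run the Euclidean algorithm on 39 and 77; the successive quotients are the partial quotients a_0, a_1, ... (each step inverts the fractional part left over by the previous one):
  39 = 0*77 + 39, so a_0 = 0.
  77 = 1*39 + 38, so a_1 = 1.
  39 = 1*38 + 1, so a_2 = 1.
  38 = 38*1 + 0, so a_3 = 38.
The remainder reaches 0 after 4 divisions, so the expansion has 4 partial quotients, read off in order.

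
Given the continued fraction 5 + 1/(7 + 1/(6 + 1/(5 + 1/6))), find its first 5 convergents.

5/1, 36/7, 221/43, 1141/222, 7067/1375

Using the convergent recurrence p_i = a_i*p_{i-1} + p_{i-2}, q_i = a_i*q_{i-1} + q_{i-2} with p_{-2}=0, p_{-1}=1, q_{-2}=1, q_{-1}=0:
  i=0: a_0=5, p_0 = 5*1 + 0 = 5, q_0 = 5*0 + 1 = 1.
  i=1: a_1=7, p_1 = 7*5 + 1 = 36, q_1 = 7*1 + 0 = 7.
  i=2: a_2=6, p_2 = 6*36 + 5 = 221, q_2 = 6*7 + 1 = 43.
  i=3: a_3=5, p_3 = 5*221 + 36 = 1141, q_3 = 5*43 + 7 = 222.
  i=4: a_4=6, p_4 = 6*1141 + 221 = 7067, q_4 = 6*222 + 43 = 1375.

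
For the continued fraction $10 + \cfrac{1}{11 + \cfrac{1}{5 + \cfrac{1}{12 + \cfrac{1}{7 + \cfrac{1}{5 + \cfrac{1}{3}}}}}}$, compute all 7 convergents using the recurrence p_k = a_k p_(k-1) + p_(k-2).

Using the convergent recurrence p_i = a_i*p_{i-1} + p_{i-2}, q_i = a_i*q_{i-1} + q_{i-2} with p_{-2}=0, p_{-1}=1, q_{-2}=1, q_{-1}=0:
  i=0: a_0=10, p_0 = 10*1 + 0 = 10, q_0 = 10*0 + 1 = 1.
  i=1: a_1=11, p_1 = 11*10 + 1 = 111, q_1 = 11*1 + 0 = 11.
  i=2: a_2=5, p_2 = 5*111 + 10 = 565, q_2 = 5*11 + 1 = 56.
  i=3: a_3=12, p_3 = 12*565 + 111 = 6891, q_3 = 12*56 + 11 = 683.
  i=4: a_4=7, p_4 = 7*6891 + 565 = 48802, q_4 = 7*683 + 56 = 4837.
  i=5: a_5=5, p_5 = 5*48802 + 6891 = 250901, q_5 = 5*4837 + 683 = 24868.
  i=6: a_6=3, p_6 = 3*250901 + 48802 = 801505, q_6 = 3*24868 + 4837 = 79441.

10/1, 111/11, 565/56, 6891/683, 48802/4837, 250901/24868, 801505/79441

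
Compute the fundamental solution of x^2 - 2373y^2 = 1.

(x, y) = (19825399, 406980)

First expand sqrt(2373) as a continued fraction. With x_i = (sqrt(2373) + m_i)/d_i and (m_0, d_0) = (0, 1): a_0 = floor(sqrt(2373)) = 48, since 48^2 = 2304 <= 2373 < 2401 = 49^2.
Iterate m_{i+1} = d_i*a_i - m_i, d_{i+1} = (2373 - m_{i+1}^2)/d_i, a_{i+1} = floor((a_0 + m_{i+1})/d_{i+1}):
  m_1 = 1*48 - 0 = 48, d_1 = (2373 - 48^2)/1 = 69/1 = 69, a_1 = floor((48 + 48)/69) = 1.
  m_2 = 69*1 - 48 = 21, d_2 = (2373 - 21^2)/69 = 1932/69 = 28, a_2 = floor((48 + 21)/28) = 2.
  m_3 = 28*2 - 21 = 35, d_3 = (2373 - 35^2)/28 = 1148/28 = 41, a_3 = floor((48 + 35)/41) = 2.
  m_4 = 41*2 - 35 = 47, d_4 = (2373 - 47^2)/41 = 164/41 = 4, a_4 = floor((48 + 47)/4) = 23.
  m_5 = 4*23 - 47 = 45, d_5 = (2373 - 45^2)/4 = 348/4 = 87, a_5 = floor((48 + 45)/87) = 1.
  m_6 = 87*1 - 45 = 42, d_6 = (2373 - 42^2)/87 = 609/87 = 7, a_6 = floor((48 + 42)/7) = 12.
  m_7 = 7*12 - 42 = 42, d_7 = (2373 - 42^2)/7 = 609/7 = 87, a_7 = floor((48 + 42)/87) = 1.
  m_8 = 87*1 - 42 = 45, d_8 = (2373 - 45^2)/87 = 348/87 = 4, a_8 = floor((48 + 45)/4) = 23.
  m_9 = 4*23 - 45 = 47, d_9 = (2373 - 47^2)/4 = 164/4 = 41, a_9 = floor((48 + 47)/41) = 2.
  m_10 = 41*2 - 47 = 35, d_10 = (2373 - 35^2)/41 = 1148/41 = 28, a_10 = floor((48 + 35)/28) = 2.
  m_11 = 28*2 - 35 = 21, d_11 = (2373 - 21^2)/28 = 1932/28 = 69, a_11 = floor((48 + 21)/69) = 1.
  m_12 = 69*1 - 21 = 48, d_12 = (2373 - 48^2)/69 = 69/69 = 1, a_12 = floor((48 + 48)/1) = 96.
  m_13 = 1*96 - 48 = 48, d_13 = (2373 - 48^2)/1 = 69/1 = 69: (m_13, d_13) = (m_1, d_1) = (48, 69), so from here the quotients repeat a_1, ..., a_12; the period length is 12.
So sqrt(2373) = [48; (1, 2, 2, 23, 1, 12, 1, 23, 2, 2, 1, 96)] with period length k = 12.
k is even, so the fundamental solution of x^2 - 2373y^2 = 1 is (p_{k-1}, q_{k-1}) = (p_11, q_11); compute convergents through index 11.
Convergents (p_i = a_i*p_{i-1} + p_{i-2}, q_i = a_i*q_{i-1} + q_{i-2} with p_{-2}=0, p_{-1}=1, q_{-2}=1, q_{-1}=0):
  i=0: a_0=48, p_0 = 48*1 + 0 = 48, q_0 = 48*0 + 1 = 1.
  i=1: a_1=1, p_1 = 1*48 + 1 = 49, q_1 = 1*1 + 0 = 1.
  i=2: a_2=2, p_2 = 2*49 + 48 = 146, q_2 = 2*1 + 1 = 3.
  i=3: a_3=2, p_3 = 2*146 + 49 = 341, q_3 = 2*3 + 1 = 7.
  i=4: a_4=23, p_4 = 23*341 + 146 = 7989, q_4 = 23*7 + 3 = 164.
  i=5: a_5=1, p_5 = 1*7989 + 341 = 8330, q_5 = 1*164 + 7 = 171.
  i=6: a_6=12, p_6 = 12*8330 + 7989 = 107949, q_6 = 12*171 + 164 = 2216.
  i=7: a_7=1, p_7 = 1*107949 + 8330 = 116279, q_7 = 1*2216 + 171 = 2387.
  i=8: a_8=23, p_8 = 23*116279 + 107949 = 2782366, q_8 = 23*2387 + 2216 = 57117.
  i=9: a_9=2, p_9 = 2*2782366 + 116279 = 5681011, q_9 = 2*57117 + 2387 = 116621.
  i=10: a_10=2, p_10 = 2*5681011 + 2782366 = 14144388, q_10 = 2*116621 + 57117 = 290359.
  i=11: a_11=1, p_11 = 1*14144388 + 5681011 = 19825399, q_11 = 1*290359 + 116621 = 406980.
Check: 19825399^2 - 2373*406980^2 = 393046445509201 - 393046445509200 = 1, so (x, y) = (19825399, 406980) solves the equation, and by the theorem it is the least positive solution.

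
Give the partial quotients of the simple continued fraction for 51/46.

[1; 9, 5]

Run the Euclidean algorithm on 51 and 46; the successive quotients are the partial quotients a_0, a_1, ... (each step inverts the fractional part left over by the previous one):
  51 = 1*46 + 5, so a_0 = 1.
  46 = 9*5 + 1, so a_1 = 9.
  5 = 5*1 + 0, so a_2 = 5.
The remainder reaches 0 after 3 divisions, so the expansion has 3 partial quotients, read off in order.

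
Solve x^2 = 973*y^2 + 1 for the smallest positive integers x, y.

First expand sqrt(973) as a continued fraction. With x_i = (sqrt(973) + m_i)/d_i and (m_0, d_0) = (0, 1): a_0 = floor(sqrt(973)) = 31, since 31^2 = 961 <= 973 < 1024 = 32^2.
Iterate m_{i+1} = d_i*a_i - m_i, d_{i+1} = (973 - m_{i+1}^2)/d_i, a_{i+1} = floor((a_0 + m_{i+1})/d_{i+1}):
  m_1 = 1*31 - 0 = 31, d_1 = (973 - 31^2)/1 = 12/1 = 12, a_1 = floor((31 + 31)/12) = 5.
  m_2 = 12*5 - 31 = 29, d_2 = (973 - 29^2)/12 = 132/12 = 11, a_2 = floor((31 + 29)/11) = 5.
  m_3 = 11*5 - 29 = 26, d_3 = (973 - 26^2)/11 = 297/11 = 27, a_3 = floor((31 + 26)/27) = 2.
  m_4 = 27*2 - 26 = 28, d_4 = (973 - 28^2)/27 = 189/27 = 7, a_4 = floor((31 + 28)/7) = 8.
  m_5 = 7*8 - 28 = 28, d_5 = (973 - 28^2)/7 = 189/7 = 27, a_5 = floor((31 + 28)/27) = 2.
  m_6 = 27*2 - 28 = 26, d_6 = (973 - 26^2)/27 = 297/27 = 11, a_6 = floor((31 + 26)/11) = 5.
  m_7 = 11*5 - 26 = 29, d_7 = (973 - 29^2)/11 = 132/11 = 12, a_7 = floor((31 + 29)/12) = 5.
  m_8 = 12*5 - 29 = 31, d_8 = (973 - 31^2)/12 = 12/12 = 1, a_8 = floor((31 + 31)/1) = 62.
  m_9 = 1*62 - 31 = 31, d_9 = (973 - 31^2)/1 = 12/1 = 12: (m_9, d_9) = (m_1, d_1) = (31, 12), so from here the quotients repeat a_1, ..., a_8; the period length is 8.
So sqrt(973) = [31; (5, 5, 2, 8, 2, 5, 5, 62)] with period length k = 8.
k is even, so the fundamental solution of x^2 - 973y^2 = 1 is (p_{k-1}, q_{k-1}) = (p_7, q_7); compute convergents through index 7.
Convergents (p_i = a_i*p_{i-1} + p_{i-2}, q_i = a_i*q_{i-1} + q_{i-2} with p_{-2}=0, p_{-1}=1, q_{-2}=1, q_{-1}=0):
  i=0: a_0=31, p_0 = 31*1 + 0 = 31, q_0 = 31*0 + 1 = 1.
  i=1: a_1=5, p_1 = 5*31 + 1 = 156, q_1 = 5*1 + 0 = 5.
  i=2: a_2=5, p_2 = 5*156 + 31 = 811, q_2 = 5*5 + 1 = 26.
  i=3: a_3=2, p_3 = 2*811 + 156 = 1778, q_3 = 2*26 + 5 = 57.
  i=4: a_4=8, p_4 = 8*1778 + 811 = 15035, q_4 = 8*57 + 26 = 482.
  i=5: a_5=2, p_5 = 2*15035 + 1778 = 31848, q_5 = 2*482 + 57 = 1021.
  i=6: a_6=5, p_6 = 5*31848 + 15035 = 174275, q_6 = 5*1021 + 482 = 5587.
  i=7: a_7=5, p_7 = 5*174275 + 31848 = 903223, q_7 = 5*5587 + 1021 = 28956.
Check: 903223^2 - 973*28956^2 = 815811787729 - 815811787728 = 1, so (x, y) = (903223, 28956) solves the equation, and by the theorem it is the least positive solution.

(x, y) = (903223, 28956)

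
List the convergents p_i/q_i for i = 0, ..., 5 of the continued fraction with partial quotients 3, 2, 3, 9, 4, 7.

Using the convergent recurrence p_i = a_i*p_{i-1} + p_{i-2}, q_i = a_i*q_{i-1} + q_{i-2} with p_{-2}=0, p_{-1}=1, q_{-2}=1, q_{-1}=0:
  i=0: a_0=3, p_0 = 3*1 + 0 = 3, q_0 = 3*0 + 1 = 1.
  i=1: a_1=2, p_1 = 2*3 + 1 = 7, q_1 = 2*1 + 0 = 2.
  i=2: a_2=3, p_2 = 3*7 + 3 = 24, q_2 = 3*2 + 1 = 7.
  i=3: a_3=9, p_3 = 9*24 + 7 = 223, q_3 = 9*7 + 2 = 65.
  i=4: a_4=4, p_4 = 4*223 + 24 = 916, q_4 = 4*65 + 7 = 267.
  i=5: a_5=7, p_5 = 7*916 + 223 = 6635, q_5 = 7*267 + 65 = 1934.

3/1, 7/2, 24/7, 223/65, 916/267, 6635/1934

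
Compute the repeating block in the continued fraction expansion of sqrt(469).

Write x_i = (sqrt(469) + m_i)/d_i with (m_0, d_0) = (0, 1). a_0 = floor(sqrt(469)) = 21, since 21^2 = 441 <= 469 < 484 = 22^2.
Iterate m_{i+1} = d_i*a_i - m_i, d_{i+1} = (469 - m_{i+1}^2)/d_i, a_{i+1} = floor((a_0 + m_{i+1})/d_{i+1}):
  m_1 = 1*21 - 0 = 21, d_1 = (469 - 21^2)/1 = 28/1 = 28, a_1 = floor((21 + 21)/28) = 1.
  m_2 = 28*1 - 21 = 7, d_2 = (469 - 7^2)/28 = 420/28 = 15, a_2 = floor((21 + 7)/15) = 1.
  m_3 = 15*1 - 7 = 8, d_3 = (469 - 8^2)/15 = 405/15 = 27, a_3 = floor((21 + 8)/27) = 1.
  m_4 = 27*1 - 8 = 19, d_4 = (469 - 19^2)/27 = 108/27 = 4, a_4 = floor((21 + 19)/4) = 10.
  m_5 = 4*10 - 19 = 21, d_5 = (469 - 21^2)/4 = 28/4 = 7, a_5 = floor((21 + 21)/7) = 6.
  m_6 = 7*6 - 21 = 21, d_6 = (469 - 21^2)/7 = 28/7 = 4, a_6 = floor((21 + 21)/4) = 10.
  m_7 = 4*10 - 21 = 19, d_7 = (469 - 19^2)/4 = 108/4 = 27, a_7 = floor((21 + 19)/27) = 1.
  m_8 = 27*1 - 19 = 8, d_8 = (469 - 8^2)/27 = 405/27 = 15, a_8 = floor((21 + 8)/15) = 1.
  m_9 = 15*1 - 8 = 7, d_9 = (469 - 7^2)/15 = 420/15 = 28, a_9 = floor((21 + 7)/28) = 1.
  m_10 = 28*1 - 7 = 21, d_10 = (469 - 21^2)/28 = 28/28 = 1, a_10 = floor((21 + 21)/1) = 42.
  m_11 = 1*42 - 21 = 21, d_11 = (469 - 21^2)/1 = 28/1 = 28: (m_11, d_11) = (m_1, d_1) = (21, 28), so from here the quotients repeat a_1, ..., a_10; the period length is 10.
Hence the expansion of sqrt(469) is a_0 = 21 followed by the repeating block 1, 1, 1, 10, 6, 10, 1, 1, 1, 42 (period 10).

[21; (1, 1, 1, 10, 6, 10, 1, 1, 1, 42)]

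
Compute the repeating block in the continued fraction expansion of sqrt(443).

Write x_i = (sqrt(443) + m_i)/d_i with (m_0, d_0) = (0, 1). a_0 = floor(sqrt(443)) = 21, since 21^2 = 441 <= 443 < 484 = 22^2.
Iterate m_{i+1} = d_i*a_i - m_i, d_{i+1} = (443 - m_{i+1}^2)/d_i, a_{i+1} = floor((a_0 + m_{i+1})/d_{i+1}):
  m_1 = 1*21 - 0 = 21, d_1 = (443 - 21^2)/1 = 2/1 = 2, a_1 = floor((21 + 21)/2) = 21.
  m_2 = 2*21 - 21 = 21, d_2 = (443 - 21^2)/2 = 2/2 = 1, a_2 = floor((21 + 21)/1) = 42.
  m_3 = 1*42 - 21 = 21, d_3 = (443 - 21^2)/1 = 2/1 = 2: (m_3, d_3) = (m_1, d_1) = (21, 2), so from here the quotients repeat a_1, a_2; the period length is 2.
Hence the expansion of sqrt(443) is a_0 = 21 followed by the repeating block 21, 42 (period 2).

[21; (21, 42)]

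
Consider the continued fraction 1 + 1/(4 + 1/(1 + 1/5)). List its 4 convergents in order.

Using the convergent recurrence p_i = a_i*p_{i-1} + p_{i-2}, q_i = a_i*q_{i-1} + q_{i-2} with p_{-2}=0, p_{-1}=1, q_{-2}=1, q_{-1}=0:
  i=0: a_0=1, p_0 = 1*1 + 0 = 1, q_0 = 1*0 + 1 = 1.
  i=1: a_1=4, p_1 = 4*1 + 1 = 5, q_1 = 4*1 + 0 = 4.
  i=2: a_2=1, p_2 = 1*5 + 1 = 6, q_2 = 1*4 + 1 = 5.
  i=3: a_3=5, p_3 = 5*6 + 5 = 35, q_3 = 5*5 + 4 = 29.

1/1, 5/4, 6/5, 35/29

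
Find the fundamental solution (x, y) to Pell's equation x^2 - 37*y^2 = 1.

(x, y) = (73, 12)

First expand sqrt(37) as a continued fraction. With x_i = (sqrt(37) + m_i)/d_i and (m_0, d_0) = (0, 1): a_0 = floor(sqrt(37)) = 6, since 6^2 = 36 <= 37 < 49 = 7^2.
Iterate m_{i+1} = d_i*a_i - m_i, d_{i+1} = (37 - m_{i+1}^2)/d_i, a_{i+1} = floor((a_0 + m_{i+1})/d_{i+1}):
  m_1 = 1*6 - 0 = 6, d_1 = (37 - 6^2)/1 = 1/1 = 1, a_1 = floor((6 + 6)/1) = 12.
  m_2 = 1*12 - 6 = 6, d_2 = (37 - 6^2)/1 = 1/1 = 1: (m_2, d_2) = (m_1, d_1) = (6, 1), so from here the quotient a_1 repeats; the period length is 1.
So sqrt(37) = [6; (12)] with period length k = 1.
k is odd, so (p_{k-1}, q_{k-1}) only solves x^2 - 37y^2 = -1 and the fundamental solution of x^2 - 37y^2 = 1 is (p_{2k-1}, q_{2k-1}) = (p_1, q_1); compute convergents through index 1, running through the period twice.
Convergents (p_i = a_i*p_{i-1} + p_{i-2}, q_i = a_i*q_{i-1} + q_{i-2} with p_{-2}=0, p_{-1}=1, q_{-2}=1, q_{-1}=0):
  i=0: a_0=6, p_0 = 6*1 + 0 = 6, q_0 = 6*0 + 1 = 1.
  i=1: a_1=12, p_1 = 12*6 + 1 = 73, q_1 = 12*1 + 0 = 12.
Indeed p_0^2 - 37*q_0^2 = 36 - 37 = -1, not +1.
Check: 73^2 - 37*12^2 = 5329 - 5328 = 1, so (x, y) = (73, 12) solves the equation, and by the theorem it is the least positive solution.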